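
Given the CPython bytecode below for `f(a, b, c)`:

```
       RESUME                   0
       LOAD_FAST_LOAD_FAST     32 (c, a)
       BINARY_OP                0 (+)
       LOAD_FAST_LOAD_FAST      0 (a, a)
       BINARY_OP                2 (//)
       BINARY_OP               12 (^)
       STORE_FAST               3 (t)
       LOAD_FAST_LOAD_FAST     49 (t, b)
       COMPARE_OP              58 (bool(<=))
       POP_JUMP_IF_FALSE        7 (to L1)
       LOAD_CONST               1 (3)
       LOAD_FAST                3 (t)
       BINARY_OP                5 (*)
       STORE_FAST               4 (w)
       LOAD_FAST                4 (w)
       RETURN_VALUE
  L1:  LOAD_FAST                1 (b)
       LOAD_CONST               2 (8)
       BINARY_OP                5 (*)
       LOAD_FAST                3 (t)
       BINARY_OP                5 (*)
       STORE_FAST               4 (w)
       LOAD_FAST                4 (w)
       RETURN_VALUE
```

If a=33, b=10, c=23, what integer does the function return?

4560

LOAD_FAST_LOAD_FAST c,a → push 23,33. Stack: [23, 33]
BINARY_OP + → 23 + 33 = 56. Stack: [56]
LOAD_FAST_LOAD_FAST a,a → push 33,33. Stack: [56, 33, 33]
BINARY_OP // → 33 // 33 = 1. Stack: [56, 1]
BINARY_OP ^ → 56 ^ 1 = 57. Stack: [57]
STORE_FAST t → t=57. Stack: []
LOAD_FAST_LOAD_FAST t,b → push 57,10. Stack: [57, 10]
COMPARE_OP bool(<=) → 57 vs 10 = False. Stack: [False]
POP_JUMP_IF_FALSE → pop False; jump. Stack: []
LOAD_FAST b → push 10. Stack: [10]
LOAD_CONST → push 8. Stack: [10, 8]
BINARY_OP * → 10 * 8 = 80. Stack: [80]
LOAD_FAST t → push 57. Stack: [80, 57]
BINARY_OP * → 80 * 57 = 4560. Stack: [4560]
STORE_FAST w → w=4560. Stack: []
LOAD_FAST w → push 4560. Stack: [4560]
RETURN_VALUE → return 4560.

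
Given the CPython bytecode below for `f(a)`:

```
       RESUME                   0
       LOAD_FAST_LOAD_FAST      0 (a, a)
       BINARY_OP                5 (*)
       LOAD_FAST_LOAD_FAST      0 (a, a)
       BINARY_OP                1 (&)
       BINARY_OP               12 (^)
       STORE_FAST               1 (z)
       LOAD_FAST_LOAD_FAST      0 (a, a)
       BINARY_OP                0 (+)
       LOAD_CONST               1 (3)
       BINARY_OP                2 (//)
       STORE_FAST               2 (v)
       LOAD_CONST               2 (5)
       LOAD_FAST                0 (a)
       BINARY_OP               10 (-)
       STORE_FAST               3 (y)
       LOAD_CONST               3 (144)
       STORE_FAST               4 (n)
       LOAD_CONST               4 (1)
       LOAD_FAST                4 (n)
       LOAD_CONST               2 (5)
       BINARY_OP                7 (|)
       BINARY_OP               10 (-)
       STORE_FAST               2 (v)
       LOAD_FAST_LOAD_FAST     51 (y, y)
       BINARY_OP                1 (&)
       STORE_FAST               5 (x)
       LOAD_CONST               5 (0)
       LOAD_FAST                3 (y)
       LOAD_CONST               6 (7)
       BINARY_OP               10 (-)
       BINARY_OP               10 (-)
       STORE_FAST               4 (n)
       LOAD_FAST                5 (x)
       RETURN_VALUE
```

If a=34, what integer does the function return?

-29

LOAD_FAST_LOAD_FAST a,a → push 34,34. Stack: [34, 34]
BINARY_OP * → 34 * 34 = 1156. Stack: [1156]
LOAD_FAST_LOAD_FAST a,a → push 34,34. Stack: [1156, 34, 34]
BINARY_OP & → 34 & 34 = 34. Stack: [1156, 34]
BINARY_OP ^ → 1156 ^ 34 = 1190. Stack: [1190]
STORE_FAST z → z=1190. Stack: []
LOAD_FAST_LOAD_FAST a,a → push 34,34. Stack: [34, 34]
BINARY_OP + → 34 + 34 = 68. Stack: [68]
LOAD_CONST → push 3. Stack: [68, 3]
BINARY_OP // → 68 // 3 = 22. Stack: [22]
STORE_FAST v → v=22. Stack: []
LOAD_CONST → push 5. Stack: [5]
LOAD_FAST a → push 34. Stack: [5, 34]
BINARY_OP - → 5 - 34 = -29. Stack: [-29]
STORE_FAST y → y=-29. Stack: []
LOAD_CONST → push 144. Stack: [144]
STORE_FAST n → n=144. Stack: []
LOAD_CONST → push 1. Stack: [1]
LOAD_FAST n → push 144. Stack: [1, 144]
LOAD_CONST → push 5. Stack: [1, 144, 5]
BINARY_OP | → 144 | 5 = 149. Stack: [1, 149]
BINARY_OP - → 1 - 149 = -148. Stack: [-148]
STORE_FAST v → v=-148. Stack: []
LOAD_FAST_LOAD_FAST y,y → push -29,-29. Stack: [-29, -29]
BINARY_OP & → -29 & -29 = -29. Stack: [-29]
STORE_FAST x → x=-29. Stack: []
LOAD_CONST → push 0. Stack: [0]
LOAD_FAST y → push -29. Stack: [0, -29]
LOAD_CONST → push 7. Stack: [0, -29, 7]
BINARY_OP - → -29 - 7 = -36. Stack: [0, -36]
BINARY_OP - → 0 - -36 = 36. Stack: [36]
STORE_FAST n → n=36. Stack: []
LOAD_FAST x → push -29. Stack: [-29]
RETURN_VALUE → return -29.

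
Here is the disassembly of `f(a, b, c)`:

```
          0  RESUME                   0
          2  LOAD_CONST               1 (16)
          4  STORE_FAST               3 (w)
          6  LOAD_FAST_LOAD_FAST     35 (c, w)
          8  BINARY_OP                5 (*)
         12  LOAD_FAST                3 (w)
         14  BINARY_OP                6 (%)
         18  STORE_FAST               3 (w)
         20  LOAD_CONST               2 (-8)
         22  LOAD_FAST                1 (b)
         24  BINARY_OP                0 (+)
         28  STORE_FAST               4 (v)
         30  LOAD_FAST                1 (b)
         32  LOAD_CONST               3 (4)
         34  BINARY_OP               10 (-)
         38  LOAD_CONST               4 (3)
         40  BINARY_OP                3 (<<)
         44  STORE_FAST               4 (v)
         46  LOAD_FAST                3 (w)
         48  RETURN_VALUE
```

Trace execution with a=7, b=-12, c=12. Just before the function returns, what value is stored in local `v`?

-128

LOAD_CONST → push 16. Stack: [16]
STORE_FAST w → w=16. Stack: []
LOAD_FAST_LOAD_FAST c,w → push 12,16. Stack: [12, 16]
BINARY_OP * → 12 * 16 = 192. Stack: [192]
LOAD_FAST w → push 16. Stack: [192, 16]
BINARY_OP % → 192 % 16 = 0. Stack: [0]
STORE_FAST w → w=0. Stack: []
LOAD_CONST → push -8. Stack: [-8]
LOAD_FAST b → push -12. Stack: [-8, -12]
BINARY_OP + → -8 + -12 = -20. Stack: [-20]
STORE_FAST v → v=-20. Stack: []
LOAD_FAST b → push -12. Stack: [-12]
LOAD_CONST → push 4. Stack: [-12, 4]
BINARY_OP - → -12 - 4 = -16. Stack: [-16]
LOAD_CONST → push 3. Stack: [-16, 3]
BINARY_OP << → -16 << 3 = -128. Stack: [-128]
STORE_FAST v → v=-128. Stack: []
LOAD_FAST w → push 0. Stack: [0]
RETURN_VALUE → return 0.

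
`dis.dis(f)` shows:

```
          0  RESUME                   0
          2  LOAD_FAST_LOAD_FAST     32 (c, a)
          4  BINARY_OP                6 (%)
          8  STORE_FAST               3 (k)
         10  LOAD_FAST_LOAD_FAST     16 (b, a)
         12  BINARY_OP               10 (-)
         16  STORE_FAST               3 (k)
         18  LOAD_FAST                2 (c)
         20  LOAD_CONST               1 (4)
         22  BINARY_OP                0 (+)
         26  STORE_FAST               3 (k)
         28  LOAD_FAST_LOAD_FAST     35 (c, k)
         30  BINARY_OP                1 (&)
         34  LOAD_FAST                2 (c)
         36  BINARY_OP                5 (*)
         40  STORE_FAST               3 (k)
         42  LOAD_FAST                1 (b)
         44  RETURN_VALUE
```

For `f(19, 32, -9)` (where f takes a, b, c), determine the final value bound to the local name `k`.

117

LOAD_FAST_LOAD_FAST c,a → push -9,19. Stack: [-9, 19]
BINARY_OP % → -9 % 19 = 10. Stack: [10]
STORE_FAST k → k=10. Stack: []
LOAD_FAST_LOAD_FAST b,a → push 32,19. Stack: [32, 19]
BINARY_OP - → 32 - 19 = 13. Stack: [13]
STORE_FAST k → k=13. Stack: []
LOAD_FAST c → push -9. Stack: [-9]
LOAD_CONST → push 4. Stack: [-9, 4]
BINARY_OP + → -9 + 4 = -5. Stack: [-5]
STORE_FAST k → k=-5. Stack: []
LOAD_FAST_LOAD_FAST c,k → push -9,-5. Stack: [-9, -5]
BINARY_OP & → -9 & -5 = -13. Stack: [-13]
LOAD_FAST c → push -9. Stack: [-13, -9]
BINARY_OP * → -13 * -9 = 117. Stack: [117]
STORE_FAST k → k=117. Stack: []
LOAD_FAST b → push 32. Stack: [32]
RETURN_VALUE → return 32.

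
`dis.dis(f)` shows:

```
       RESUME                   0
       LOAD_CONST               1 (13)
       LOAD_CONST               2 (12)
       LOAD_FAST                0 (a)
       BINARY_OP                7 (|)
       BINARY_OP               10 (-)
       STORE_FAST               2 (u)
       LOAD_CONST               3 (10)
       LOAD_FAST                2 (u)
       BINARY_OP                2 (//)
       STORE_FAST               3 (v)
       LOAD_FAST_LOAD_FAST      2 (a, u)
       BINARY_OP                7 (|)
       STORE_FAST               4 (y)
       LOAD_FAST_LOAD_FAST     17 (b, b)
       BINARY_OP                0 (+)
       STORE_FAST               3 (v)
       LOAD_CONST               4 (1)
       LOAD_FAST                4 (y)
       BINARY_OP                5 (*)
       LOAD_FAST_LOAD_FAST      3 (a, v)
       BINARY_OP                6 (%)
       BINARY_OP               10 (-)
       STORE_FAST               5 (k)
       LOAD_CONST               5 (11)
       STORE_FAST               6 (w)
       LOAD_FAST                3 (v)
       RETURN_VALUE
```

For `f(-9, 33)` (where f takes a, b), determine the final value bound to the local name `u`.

14

LOAD_CONST → push 13. Stack: [13]
LOAD_CONST → push 12. Stack: [13, 12]
LOAD_FAST a → push -9. Stack: [13, 12, -9]
BINARY_OP | → 12 | -9 = -1. Stack: [13, -1]
BINARY_OP - → 13 - -1 = 14. Stack: [14]
STORE_FAST u → u=14. Stack: []
LOAD_CONST → push 10. Stack: [10]
LOAD_FAST u → push 14. Stack: [10, 14]
BINARY_OP // → 10 // 14 = 0. Stack: [0]
STORE_FAST v → v=0. Stack: []
LOAD_FAST_LOAD_FAST a,u → push -9,14. Stack: [-9, 14]
BINARY_OP | → -9 | 14 = -1. Stack: [-1]
STORE_FAST y → y=-1. Stack: []
LOAD_FAST_LOAD_FAST b,b → push 33,33. Stack: [33, 33]
BINARY_OP + → 33 + 33 = 66. Stack: [66]
STORE_FAST v → v=66. Stack: []
LOAD_CONST → push 1. Stack: [1]
LOAD_FAST y → push -1. Stack: [1, -1]
BINARY_OP * → 1 * -1 = -1. Stack: [-1]
LOAD_FAST_LOAD_FAST a,v → push -9,66. Stack: [-1, -9, 66]
BINARY_OP % → -9 % 66 = 57. Stack: [-1, 57]
BINARY_OP - → -1 - 57 = -58. Stack: [-58]
STORE_FAST k → k=-58. Stack: []
LOAD_CONST → push 11. Stack: [11]
STORE_FAST w → w=11. Stack: []
LOAD_FAST v → push 66. Stack: [66]
RETURN_VALUE → return 66.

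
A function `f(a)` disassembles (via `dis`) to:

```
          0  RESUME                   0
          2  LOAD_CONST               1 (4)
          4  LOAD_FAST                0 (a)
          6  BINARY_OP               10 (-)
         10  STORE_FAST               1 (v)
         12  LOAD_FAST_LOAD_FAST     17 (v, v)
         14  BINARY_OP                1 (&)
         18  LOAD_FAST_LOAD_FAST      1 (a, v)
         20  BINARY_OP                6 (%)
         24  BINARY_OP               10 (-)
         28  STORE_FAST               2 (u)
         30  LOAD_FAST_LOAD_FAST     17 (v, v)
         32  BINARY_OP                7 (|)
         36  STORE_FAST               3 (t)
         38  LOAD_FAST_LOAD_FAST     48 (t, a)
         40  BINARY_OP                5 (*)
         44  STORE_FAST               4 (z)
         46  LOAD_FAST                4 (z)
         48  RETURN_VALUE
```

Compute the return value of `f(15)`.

-165

LOAD_CONST → push 4. Stack: [4]
LOAD_FAST a → push 15. Stack: [4, 15]
BINARY_OP - → 4 - 15 = -11. Stack: [-11]
STORE_FAST v → v=-11. Stack: []
LOAD_FAST_LOAD_FAST v,v → push -11,-11. Stack: [-11, -11]
BINARY_OP & → -11 & -11 = -11. Stack: [-11]
LOAD_FAST_LOAD_FAST a,v → push 15,-11. Stack: [-11, 15, -11]
BINARY_OP % → 15 % -11 = -7. Stack: [-11, -7]
BINARY_OP - → -11 - -7 = -4. Stack: [-4]
STORE_FAST u → u=-4. Stack: []
LOAD_FAST_LOAD_FAST v,v → push -11,-11. Stack: [-11, -11]
BINARY_OP | → -11 | -11 = -11. Stack: [-11]
STORE_FAST t → t=-11. Stack: []
LOAD_FAST_LOAD_FAST t,a → push -11,15. Stack: [-11, 15]
BINARY_OP * → -11 * 15 = -165. Stack: [-165]
STORE_FAST z → z=-165. Stack: []
LOAD_FAST z → push -165. Stack: [-165]
RETURN_VALUE → return -165.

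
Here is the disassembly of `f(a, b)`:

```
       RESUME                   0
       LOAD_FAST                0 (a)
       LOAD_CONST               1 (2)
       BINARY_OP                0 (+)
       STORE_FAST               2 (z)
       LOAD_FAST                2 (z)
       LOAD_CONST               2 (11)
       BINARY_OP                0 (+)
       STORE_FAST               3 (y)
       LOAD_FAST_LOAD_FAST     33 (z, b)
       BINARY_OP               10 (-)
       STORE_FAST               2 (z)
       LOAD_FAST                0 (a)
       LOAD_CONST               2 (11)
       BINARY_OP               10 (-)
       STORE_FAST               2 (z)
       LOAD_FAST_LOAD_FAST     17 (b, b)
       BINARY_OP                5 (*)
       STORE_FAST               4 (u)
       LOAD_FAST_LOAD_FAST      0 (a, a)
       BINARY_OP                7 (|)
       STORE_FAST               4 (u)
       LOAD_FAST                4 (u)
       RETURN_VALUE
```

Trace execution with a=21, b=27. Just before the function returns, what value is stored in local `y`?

34

LOAD_FAST a → push 21. Stack: [21]
LOAD_CONST → push 2. Stack: [21, 2]
BINARY_OP + → 21 + 2 = 23. Stack: [23]
STORE_FAST z → z=23. Stack: []
LOAD_FAST z → push 23. Stack: [23]
LOAD_CONST → push 11. Stack: [23, 11]
BINARY_OP + → 23 + 11 = 34. Stack: [34]
STORE_FAST y → y=34. Stack: []
LOAD_FAST_LOAD_FAST z,b → push 23,27. Stack: [23, 27]
BINARY_OP - → 23 - 27 = -4. Stack: [-4]
STORE_FAST z → z=-4. Stack: []
LOAD_FAST a → push 21. Stack: [21]
LOAD_CONST → push 11. Stack: [21, 11]
BINARY_OP - → 21 - 11 = 10. Stack: [10]
STORE_FAST z → z=10. Stack: []
LOAD_FAST_LOAD_FAST b,b → push 27,27. Stack: [27, 27]
BINARY_OP * → 27 * 27 = 729. Stack: [729]
STORE_FAST u → u=729. Stack: []
LOAD_FAST_LOAD_FAST a,a → push 21,21. Stack: [21, 21]
BINARY_OP | → 21 | 21 = 21. Stack: [21]
STORE_FAST u → u=21. Stack: []
LOAD_FAST u → push 21. Stack: [21]
RETURN_VALUE → return 21.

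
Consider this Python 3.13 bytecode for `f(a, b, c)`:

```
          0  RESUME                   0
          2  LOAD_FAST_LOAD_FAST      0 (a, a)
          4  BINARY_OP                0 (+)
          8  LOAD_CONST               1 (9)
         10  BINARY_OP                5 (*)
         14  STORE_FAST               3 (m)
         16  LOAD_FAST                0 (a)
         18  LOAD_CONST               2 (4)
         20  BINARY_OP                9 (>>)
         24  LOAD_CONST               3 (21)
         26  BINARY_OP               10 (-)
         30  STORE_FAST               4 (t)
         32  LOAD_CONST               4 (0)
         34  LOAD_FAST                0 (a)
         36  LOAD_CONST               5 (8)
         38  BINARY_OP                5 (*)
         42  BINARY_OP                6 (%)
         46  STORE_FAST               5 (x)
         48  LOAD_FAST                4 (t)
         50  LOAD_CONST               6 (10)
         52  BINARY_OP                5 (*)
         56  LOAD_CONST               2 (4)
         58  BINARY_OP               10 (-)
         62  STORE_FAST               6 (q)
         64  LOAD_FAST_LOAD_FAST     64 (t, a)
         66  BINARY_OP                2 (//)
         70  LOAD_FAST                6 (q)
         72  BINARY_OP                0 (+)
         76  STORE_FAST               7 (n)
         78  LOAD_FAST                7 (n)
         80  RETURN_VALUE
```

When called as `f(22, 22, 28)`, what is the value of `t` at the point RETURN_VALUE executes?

-20

LOAD_FAST_LOAD_FAST a,a → push 22,22. Stack: [22, 22]
BINARY_OP + → 22 + 22 = 44. Stack: [44]
LOAD_CONST → push 9. Stack: [44, 9]
BINARY_OP * → 44 * 9 = 396. Stack: [396]
STORE_FAST m → m=396. Stack: []
LOAD_FAST a → push 22. Stack: [22]
LOAD_CONST → push 4. Stack: [22, 4]
BINARY_OP >> → 22 >> 4 = 1. Stack: [1]
LOAD_CONST → push 21. Stack: [1, 21]
BINARY_OP - → 1 - 21 = -20. Stack: [-20]
STORE_FAST t → t=-20. Stack: []
LOAD_CONST → push 0. Stack: [0]
LOAD_FAST a → push 22. Stack: [0, 22]
LOAD_CONST → push 8. Stack: [0, 22, 8]
BINARY_OP * → 22 * 8 = 176. Stack: [0, 176]
BINARY_OP % → 0 % 176 = 0. Stack: [0]
STORE_FAST x → x=0. Stack: []
LOAD_FAST t → push -20. Stack: [-20]
LOAD_CONST → push 10. Stack: [-20, 10]
BINARY_OP * → -20 * 10 = -200. Stack: [-200]
LOAD_CONST → push 4. Stack: [-200, 4]
BINARY_OP - → -200 - 4 = -204. Stack: [-204]
STORE_FAST q → q=-204. Stack: []
LOAD_FAST_LOAD_FAST t,a → push -20,22. Stack: [-20, 22]
BINARY_OP // → -20 // 22 = -1. Stack: [-1]
LOAD_FAST q → push -204. Stack: [-1, -204]
BINARY_OP + → -1 + -204 = -205. Stack: [-205]
STORE_FAST n → n=-205. Stack: []
LOAD_FAST n → push -205. Stack: [-205]
RETURN_VALUE → return -205.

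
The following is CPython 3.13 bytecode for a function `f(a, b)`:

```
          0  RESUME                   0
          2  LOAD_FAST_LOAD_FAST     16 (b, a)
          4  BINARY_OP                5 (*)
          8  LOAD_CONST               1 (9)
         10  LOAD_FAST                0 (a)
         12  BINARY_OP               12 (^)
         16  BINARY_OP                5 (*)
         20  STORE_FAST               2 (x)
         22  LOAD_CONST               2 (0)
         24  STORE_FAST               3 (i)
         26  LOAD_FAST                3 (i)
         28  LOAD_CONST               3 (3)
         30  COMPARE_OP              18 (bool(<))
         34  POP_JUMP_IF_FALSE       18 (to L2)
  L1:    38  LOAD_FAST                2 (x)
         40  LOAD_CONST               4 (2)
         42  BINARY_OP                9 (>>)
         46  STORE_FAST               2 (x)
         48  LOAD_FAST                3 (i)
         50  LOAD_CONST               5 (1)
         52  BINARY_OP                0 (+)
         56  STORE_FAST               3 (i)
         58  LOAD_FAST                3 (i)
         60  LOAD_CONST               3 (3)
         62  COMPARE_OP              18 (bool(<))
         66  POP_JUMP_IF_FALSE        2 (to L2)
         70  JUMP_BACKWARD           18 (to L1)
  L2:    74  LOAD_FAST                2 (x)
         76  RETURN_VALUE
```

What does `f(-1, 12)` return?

LOAD_FAST_LOAD_FAST b,a → push 12,-1. Stack: [12, -1]
BINARY_OP * → 12 * -1 = -12. Stack: [-12]
LOAD_CONST → push 9. Stack: [-12, 9]
LOAD_FAST a → push -1. Stack: [-12, 9, -1]
BINARY_OP ^ → 9 ^ -1 = -10. Stack: [-12, -10]
BINARY_OP * → -12 * -10 = 120. Stack: [120]
STORE_FAST x → x=120. Stack: []
LOAD_CONST → push 0. Stack: [0]
STORE_FAST i → i=0. Stack: []
LOAD_FAST i → push 0. Stack: [0]
LOAD_CONST → push 3. Stack: [0, 3]
COMPARE_OP bool(<) → 0 vs 3 = True. Stack: [True]
POP_JUMP_IF_FALSE → pop True; no jump. Stack: []
LOAD_FAST x → push 120. Stack: [120]
LOAD_CONST → push 2. Stack: [120, 2]
BINARY_OP >> → 120 >> 2 = 30. Stack: [30]
STORE_FAST x → x=30. Stack: []
LOAD_FAST i → push 0. Stack: [0]
LOAD_CONST → push 1. Stack: [0, 1]
BINARY_OP + → 0 + 1 = 1. Stack: [1]
STORE_FAST i → i=1. Stack: []
LOAD_FAST i → push 1. Stack: [1]
LOAD_CONST → push 3. Stack: [1, 3]
COMPARE_OP bool(<) → 1 vs 3 = True. Stack: [True]
POP_JUMP_IF_FALSE → pop True; no jump. Stack: []
LOAD_FAST x → push 30. Stack: [30]
LOAD_CONST → push 2. Stack: [30, 2]
BINARY_OP >> → 30 >> 2 = 7. Stack: [7]
STORE_FAST x → x=7. Stack: []
LOAD_FAST i → push 1. Stack: [1]
LOAD_CONST → push 1. Stack: [1, 1]
BINARY_OP + → 1 + 1 = 2. Stack: [2]
STORE_FAST i → i=2. Stack: []
LOAD_FAST i → push 2. Stack: [2]
LOAD_CONST → push 3. Stack: [2, 3]
COMPARE_OP bool(<) → 2 vs 3 = True. Stack: [True]
POP_JUMP_IF_FALSE → pop True; no jump. Stack: []
LOAD_FAST x → push 7. Stack: [7]
LOAD_CONST → push 2. Stack: [7, 2]
BINARY_OP >> → 7 >> 2 = 1. Stack: [1]
STORE_FAST x → x=1. Stack: []
LOAD_FAST i → push 2. Stack: [2]
LOAD_CONST → push 1. Stack: [2, 1]
BINARY_OP + → 2 + 1 = 3. Stack: [3]
STORE_FAST i → i=3. Stack: []
LOAD_FAST i → push 3. Stack: [3]
LOAD_CONST → push 3. Stack: [3, 3]
COMPARE_OP bool(<) → 3 vs 3 = False. Stack: [False]
POP_JUMP_IF_FALSE → pop False; jump. Stack: []
LOAD_FAST x → push 1. Stack: [1]
RETURN_VALUE → return 1.

1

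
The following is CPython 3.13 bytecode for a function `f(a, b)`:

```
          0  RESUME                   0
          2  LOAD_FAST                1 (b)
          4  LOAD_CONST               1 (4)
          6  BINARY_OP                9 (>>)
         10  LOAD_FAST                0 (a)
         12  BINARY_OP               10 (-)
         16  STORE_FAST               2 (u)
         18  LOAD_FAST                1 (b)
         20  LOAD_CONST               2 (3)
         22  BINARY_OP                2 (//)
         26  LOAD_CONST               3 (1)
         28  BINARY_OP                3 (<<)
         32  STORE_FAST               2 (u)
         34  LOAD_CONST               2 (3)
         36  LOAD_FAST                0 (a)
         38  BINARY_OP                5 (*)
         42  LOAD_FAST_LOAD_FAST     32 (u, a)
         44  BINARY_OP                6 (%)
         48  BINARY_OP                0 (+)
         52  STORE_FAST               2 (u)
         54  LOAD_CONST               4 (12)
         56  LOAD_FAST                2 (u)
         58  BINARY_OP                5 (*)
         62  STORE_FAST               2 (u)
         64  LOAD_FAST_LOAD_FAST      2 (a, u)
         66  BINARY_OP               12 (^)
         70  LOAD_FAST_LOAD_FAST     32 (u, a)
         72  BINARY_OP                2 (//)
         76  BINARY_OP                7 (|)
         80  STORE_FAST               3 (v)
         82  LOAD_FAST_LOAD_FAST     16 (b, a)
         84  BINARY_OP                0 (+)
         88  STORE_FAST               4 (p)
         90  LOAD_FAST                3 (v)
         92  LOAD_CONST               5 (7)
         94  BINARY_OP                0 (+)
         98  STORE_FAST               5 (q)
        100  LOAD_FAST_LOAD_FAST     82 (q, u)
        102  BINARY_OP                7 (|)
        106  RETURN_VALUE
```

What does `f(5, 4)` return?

LOAD_FAST b → push 4. Stack: [4]
LOAD_CONST → push 4. Stack: [4, 4]
BINARY_OP >> → 4 >> 4 = 0. Stack: [0]
LOAD_FAST a → push 5. Stack: [0, 5]
BINARY_OP - → 0 - 5 = -5. Stack: [-5]
STORE_FAST u → u=-5. Stack: []
LOAD_FAST b → push 4. Stack: [4]
LOAD_CONST → push 3. Stack: [4, 3]
BINARY_OP // → 4 // 3 = 1. Stack: [1]
LOAD_CONST → push 1. Stack: [1, 1]
BINARY_OP << → 1 << 1 = 2. Stack: [2]
STORE_FAST u → u=2. Stack: []
LOAD_CONST → push 3. Stack: [3]
LOAD_FAST a → push 5. Stack: [3, 5]
BINARY_OP * → 3 * 5 = 15. Stack: [15]
LOAD_FAST_LOAD_FAST u,a → push 2,5. Stack: [15, 2, 5]
BINARY_OP % → 2 % 5 = 2. Stack: [15, 2]
BINARY_OP + → 15 + 2 = 17. Stack: [17]
STORE_FAST u → u=17. Stack: []
LOAD_CONST → push 12. Stack: [12]
LOAD_FAST u → push 17. Stack: [12, 17]
BINARY_OP * → 12 * 17 = 204. Stack: [204]
STORE_FAST u → u=204. Stack: []
LOAD_FAST_LOAD_FAST a,u → push 5,204. Stack: [5, 204]
BINARY_OP ^ → 5 ^ 204 = 201. Stack: [201]
LOAD_FAST_LOAD_FAST u,a → push 204,5. Stack: [201, 204, 5]
BINARY_OP // → 204 // 5 = 40. Stack: [201, 40]
BINARY_OP | → 201 | 40 = 233. Stack: [233]
STORE_FAST v → v=233. Stack: []
LOAD_FAST_LOAD_FAST b,a → push 4,5. Stack: [4, 5]
BINARY_OP + → 4 + 5 = 9. Stack: [9]
STORE_FAST p → p=9. Stack: []
LOAD_FAST v → push 233. Stack: [233]
LOAD_CONST → push 7. Stack: [233, 7]
BINARY_OP + → 233 + 7 = 240. Stack: [240]
STORE_FAST q → q=240. Stack: []
LOAD_FAST_LOAD_FAST q,u → push 240,204. Stack: [240, 204]
BINARY_OP | → 240 | 204 = 252. Stack: [252]
RETURN_VALUE → return 252.

252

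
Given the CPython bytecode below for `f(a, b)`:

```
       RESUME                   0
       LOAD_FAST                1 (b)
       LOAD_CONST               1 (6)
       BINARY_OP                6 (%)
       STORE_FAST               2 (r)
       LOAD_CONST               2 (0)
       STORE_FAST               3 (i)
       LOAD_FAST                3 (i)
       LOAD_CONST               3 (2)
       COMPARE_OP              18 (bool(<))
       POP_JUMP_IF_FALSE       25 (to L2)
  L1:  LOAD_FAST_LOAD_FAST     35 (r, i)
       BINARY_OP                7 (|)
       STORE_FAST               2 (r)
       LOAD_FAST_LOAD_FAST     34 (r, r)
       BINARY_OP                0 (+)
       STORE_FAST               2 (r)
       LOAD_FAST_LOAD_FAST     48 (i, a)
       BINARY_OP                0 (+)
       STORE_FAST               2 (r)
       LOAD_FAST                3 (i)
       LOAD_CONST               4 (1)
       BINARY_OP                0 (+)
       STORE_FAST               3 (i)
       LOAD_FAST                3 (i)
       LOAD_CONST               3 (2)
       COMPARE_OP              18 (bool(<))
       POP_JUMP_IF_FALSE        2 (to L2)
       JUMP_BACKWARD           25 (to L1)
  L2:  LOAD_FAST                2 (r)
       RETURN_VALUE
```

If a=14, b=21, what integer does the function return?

LOAD_FAST b → push 21. Stack: [21]
LOAD_CONST → push 6. Stack: [21, 6]
BINARY_OP % → 21 % 6 = 3. Stack: [3]
STORE_FAST r → r=3. Stack: []
LOAD_CONST → push 0. Stack: [0]
STORE_FAST i → i=0. Stack: []
LOAD_FAST i → push 0. Stack: [0]
LOAD_CONST → push 2. Stack: [0, 2]
COMPARE_OP bool(<) → 0 vs 2 = True. Stack: [True]
POP_JUMP_IF_FALSE → pop True; no jump. Stack: []
LOAD_FAST_LOAD_FAST r,i → push 3,0. Stack: [3, 0]
BINARY_OP | → 3 | 0 = 3. Stack: [3]
STORE_FAST r → r=3. Stack: []
LOAD_FAST_LOAD_FAST r,r → push 3,3. Stack: [3, 3]
BINARY_OP + → 3 + 3 = 6. Stack: [6]
STORE_FAST r → r=6. Stack: []
LOAD_FAST_LOAD_FAST i,a → push 0,14. Stack: [0, 14]
BINARY_OP + → 0 + 14 = 14. Stack: [14]
STORE_FAST r → r=14. Stack: []
LOAD_FAST i → push 0. Stack: [0]
LOAD_CONST → push 1. Stack: [0, 1]
BINARY_OP + → 0 + 1 = 1. Stack: [1]
STORE_FAST i → i=1. Stack: []
LOAD_FAST i → push 1. Stack: [1]
LOAD_CONST → push 2. Stack: [1, 2]
COMPARE_OP bool(<) → 1 vs 2 = True. Stack: [True]
POP_JUMP_IF_FALSE → pop True; no jump. Stack: []
LOAD_FAST_LOAD_FAST r,i → push 14,1. Stack: [14, 1]
BINARY_OP | → 14 | 1 = 15. Stack: [15]
STORE_FAST r → r=15. Stack: []
LOAD_FAST_LOAD_FAST r,r → push 15,15. Stack: [15, 15]
BINARY_OP + → 15 + 15 = 30. Stack: [30]
STORE_FAST r → r=30. Stack: []
LOAD_FAST_LOAD_FAST i,a → push 1,14. Stack: [1, 14]
BINARY_OP + → 1 + 14 = 15. Stack: [15]
STORE_FAST r → r=15. Stack: []
LOAD_FAST i → push 1. Stack: [1]
LOAD_CONST → push 1. Stack: [1, 1]
BINARY_OP + → 1 + 1 = 2. Stack: [2]
STORE_FAST i → i=2. Stack: []
LOAD_FAST i → push 2. Stack: [2]
LOAD_CONST → push 2. Stack: [2, 2]
COMPARE_OP bool(<) → 2 vs 2 = False. Stack: [False]
POP_JUMP_IF_FALSE → pop False; jump. Stack: []
LOAD_FAST r → push 15. Stack: [15]
RETURN_VALUE → return 15.

15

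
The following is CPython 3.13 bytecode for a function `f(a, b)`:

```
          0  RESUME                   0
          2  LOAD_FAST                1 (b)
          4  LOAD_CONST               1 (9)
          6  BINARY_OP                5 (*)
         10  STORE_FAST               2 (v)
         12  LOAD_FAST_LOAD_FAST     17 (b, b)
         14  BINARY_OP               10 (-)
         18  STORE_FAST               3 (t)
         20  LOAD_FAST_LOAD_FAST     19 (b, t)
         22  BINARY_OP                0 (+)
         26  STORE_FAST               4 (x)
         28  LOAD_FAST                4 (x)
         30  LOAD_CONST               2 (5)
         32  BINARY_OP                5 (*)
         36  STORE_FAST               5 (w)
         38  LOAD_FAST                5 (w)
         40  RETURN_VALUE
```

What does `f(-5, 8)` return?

40

LOAD_FAST b → push 8. Stack: [8]
LOAD_CONST → push 9. Stack: [8, 9]
BINARY_OP * → 8 * 9 = 72. Stack: [72]
STORE_FAST v → v=72. Stack: []
LOAD_FAST_LOAD_FAST b,b → push 8,8. Stack: [8, 8]
BINARY_OP - → 8 - 8 = 0. Stack: [0]
STORE_FAST t → t=0. Stack: []
LOAD_FAST_LOAD_FAST b,t → push 8,0. Stack: [8, 0]
BINARY_OP + → 8 + 0 = 8. Stack: [8]
STORE_FAST x → x=8. Stack: []
LOAD_FAST x → push 8. Stack: [8]
LOAD_CONST → push 5. Stack: [8, 5]
BINARY_OP * → 8 * 5 = 40. Stack: [40]
STORE_FAST w → w=40. Stack: []
LOAD_FAST w → push 40. Stack: [40]
RETURN_VALUE → return 40.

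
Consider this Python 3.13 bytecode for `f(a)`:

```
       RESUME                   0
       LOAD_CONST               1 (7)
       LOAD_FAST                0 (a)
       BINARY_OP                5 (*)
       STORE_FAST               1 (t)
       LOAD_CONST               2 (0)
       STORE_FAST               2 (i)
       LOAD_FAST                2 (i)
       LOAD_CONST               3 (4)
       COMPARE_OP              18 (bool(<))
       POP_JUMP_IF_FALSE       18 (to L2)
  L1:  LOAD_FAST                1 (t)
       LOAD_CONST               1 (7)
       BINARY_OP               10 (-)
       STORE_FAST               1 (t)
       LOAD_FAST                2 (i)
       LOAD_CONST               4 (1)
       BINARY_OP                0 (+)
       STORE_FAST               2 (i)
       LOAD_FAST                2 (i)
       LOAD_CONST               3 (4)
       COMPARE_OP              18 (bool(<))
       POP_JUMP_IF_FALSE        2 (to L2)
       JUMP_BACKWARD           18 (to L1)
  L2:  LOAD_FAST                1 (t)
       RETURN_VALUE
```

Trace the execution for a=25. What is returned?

147

LOAD_CONST → push 7. Stack: [7]
LOAD_FAST a → push 25. Stack: [7, 25]
BINARY_OP * → 7 * 25 = 175. Stack: [175]
STORE_FAST t → t=175. Stack: []
LOAD_CONST → push 0. Stack: [0]
STORE_FAST i → i=0. Stack: []
LOAD_FAST i → push 0. Stack: [0]
LOAD_CONST → push 4. Stack: [0, 4]
COMPARE_OP bool(<) → 0 vs 4 = True. Stack: [True]
POP_JUMP_IF_FALSE → pop True; no jump. Stack: []
LOAD_FAST t → push 175. Stack: [175]
LOAD_CONST → push 7. Stack: [175, 7]
BINARY_OP - → 175 - 7 = 168. Stack: [168]
STORE_FAST t → t=168. Stack: []
LOAD_FAST i → push 0. Stack: [0]
LOAD_CONST → push 1. Stack: [0, 1]
BINARY_OP + → 0 + 1 = 1. Stack: [1]
STORE_FAST i → i=1. Stack: []
LOAD_FAST i → push 1. Stack: [1]
LOAD_CONST → push 4. Stack: [1, 4]
COMPARE_OP bool(<) → 1 vs 4 = True. Stack: [True]
POP_JUMP_IF_FALSE → pop True; no jump. Stack: []
LOAD_FAST t → push 168. Stack: [168]
LOAD_CONST → push 7. Stack: [168, 7]
BINARY_OP - → 168 - 7 = 161. Stack: [161]
STORE_FAST t → t=161. Stack: []
LOAD_FAST i → push 1. Stack: [1]
LOAD_CONST → push 1. Stack: [1, 1]
BINARY_OP + → 1 + 1 = 2. Stack: [2]
STORE_FAST i → i=2. Stack: []
LOAD_FAST i → push 2. Stack: [2]
LOAD_CONST → push 4. Stack: [2, 4]
COMPARE_OP bool(<) → 2 vs 4 = True. Stack: [True]
POP_JUMP_IF_FALSE → pop True; no jump. Stack: []
LOAD_FAST t → push 161. Stack: [161]
LOAD_CONST → push 7. Stack: [161, 7]
BINARY_OP - → 161 - 7 = 154. Stack: [154]
STORE_FAST t → t=154. Stack: []
LOAD_FAST i → push 2. Stack: [2]
LOAD_CONST → push 1. Stack: [2, 1]
BINARY_OP + → 2 + 1 = 3. Stack: [3]
STORE_FAST i → i=3. Stack: []
LOAD_FAST i → push 3. Stack: [3]
LOAD_CONST → push 4. Stack: [3, 4]
COMPARE_OP bool(<) → 3 vs 4 = True. Stack: [True]
POP_JUMP_IF_FALSE → pop True; no jump. Stack: []
LOAD_FAST t → push 154. Stack: [154]
LOAD_CONST → push 7. Stack: [154, 7]
BINARY_OP - → 154 - 7 = 147. Stack: [147]
STORE_FAST t → t=147. Stack: []
LOAD_FAST i → push 3. Stack: [3]
LOAD_CONST → push 1. Stack: [3, 1]
BINARY_OP + → 3 + 1 = 4. Stack: [4]
STORE_FAST i → i=4. Stack: []
LOAD_FAST i → push 4. Stack: [4]
LOAD_CONST → push 4. Stack: [4, 4]
COMPARE_OP bool(<) → 4 vs 4 = False. Stack: [False]
POP_JUMP_IF_FALSE → pop False; jump. Stack: []
LOAD_FAST t → push 147. Stack: [147]
RETURN_VALUE → return 147.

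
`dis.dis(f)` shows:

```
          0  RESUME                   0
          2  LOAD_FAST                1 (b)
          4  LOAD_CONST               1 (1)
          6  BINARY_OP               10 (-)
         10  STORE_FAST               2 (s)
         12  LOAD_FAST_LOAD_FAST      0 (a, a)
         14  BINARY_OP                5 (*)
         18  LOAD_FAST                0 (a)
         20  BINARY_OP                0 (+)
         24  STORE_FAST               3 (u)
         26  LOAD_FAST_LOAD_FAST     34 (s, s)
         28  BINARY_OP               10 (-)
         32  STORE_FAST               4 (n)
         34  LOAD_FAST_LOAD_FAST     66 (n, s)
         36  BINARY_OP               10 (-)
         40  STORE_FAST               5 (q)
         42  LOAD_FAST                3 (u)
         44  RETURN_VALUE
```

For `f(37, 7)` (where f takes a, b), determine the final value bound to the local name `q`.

LOAD_FAST b → push 7. Stack: [7]
LOAD_CONST → push 1. Stack: [7, 1]
BINARY_OP - → 7 - 1 = 6. Stack: [6]
STORE_FAST s → s=6. Stack: []
LOAD_FAST_LOAD_FAST a,a → push 37,37. Stack: [37, 37]
BINARY_OP * → 37 * 37 = 1369. Stack: [1369]
LOAD_FAST a → push 37. Stack: [1369, 37]
BINARY_OP + → 1369 + 37 = 1406. Stack: [1406]
STORE_FAST u → u=1406. Stack: []
LOAD_FAST_LOAD_FAST s,s → push 6,6. Stack: [6, 6]
BINARY_OP - → 6 - 6 = 0. Stack: [0]
STORE_FAST n → n=0. Stack: []
LOAD_FAST_LOAD_FAST n,s → push 0,6. Stack: [0, 6]
BINARY_OP - → 0 - 6 = -6. Stack: [-6]
STORE_FAST q → q=-6. Stack: []
LOAD_FAST u → push 1406. Stack: [1406]
RETURN_VALUE → return 1406.

-6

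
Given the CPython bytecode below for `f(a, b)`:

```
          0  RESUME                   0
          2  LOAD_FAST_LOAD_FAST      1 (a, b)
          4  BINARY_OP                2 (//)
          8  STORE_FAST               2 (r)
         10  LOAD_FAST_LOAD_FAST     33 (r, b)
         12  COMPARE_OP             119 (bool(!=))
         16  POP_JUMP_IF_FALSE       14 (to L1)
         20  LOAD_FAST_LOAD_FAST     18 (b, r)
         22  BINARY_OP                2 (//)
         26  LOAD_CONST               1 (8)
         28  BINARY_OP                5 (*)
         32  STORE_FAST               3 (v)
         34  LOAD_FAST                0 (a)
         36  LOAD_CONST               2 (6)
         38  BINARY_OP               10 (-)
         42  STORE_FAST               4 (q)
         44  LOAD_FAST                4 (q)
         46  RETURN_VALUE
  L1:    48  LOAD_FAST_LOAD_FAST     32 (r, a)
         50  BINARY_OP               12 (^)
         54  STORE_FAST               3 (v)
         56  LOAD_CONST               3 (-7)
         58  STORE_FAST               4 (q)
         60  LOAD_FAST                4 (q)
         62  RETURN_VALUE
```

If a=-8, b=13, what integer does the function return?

-14

LOAD_FAST_LOAD_FAST a,b → push -8,13. Stack: [-8, 13]
BINARY_OP // → -8 // 13 = -1. Stack: [-1]
STORE_FAST r → r=-1. Stack: []
LOAD_FAST_LOAD_FAST r,b → push -1,13. Stack: [-1, 13]
COMPARE_OP bool(!=) → -1 vs 13 = True. Stack: [True]
POP_JUMP_IF_FALSE → pop True; no jump. Stack: []
LOAD_FAST_LOAD_FAST b,r → push 13,-1. Stack: [13, -1]
BINARY_OP // → 13 // -1 = -13. Stack: [-13]
LOAD_CONST → push 8. Stack: [-13, 8]
BINARY_OP * → -13 * 8 = -104. Stack: [-104]
STORE_FAST v → v=-104. Stack: []
LOAD_FAST a → push -8. Stack: [-8]
LOAD_CONST → push 6. Stack: [-8, 6]
BINARY_OP - → -8 - 6 = -14. Stack: [-14]
STORE_FAST q → q=-14. Stack: []
LOAD_FAST q → push -14. Stack: [-14]
RETURN_VALUE → return -14.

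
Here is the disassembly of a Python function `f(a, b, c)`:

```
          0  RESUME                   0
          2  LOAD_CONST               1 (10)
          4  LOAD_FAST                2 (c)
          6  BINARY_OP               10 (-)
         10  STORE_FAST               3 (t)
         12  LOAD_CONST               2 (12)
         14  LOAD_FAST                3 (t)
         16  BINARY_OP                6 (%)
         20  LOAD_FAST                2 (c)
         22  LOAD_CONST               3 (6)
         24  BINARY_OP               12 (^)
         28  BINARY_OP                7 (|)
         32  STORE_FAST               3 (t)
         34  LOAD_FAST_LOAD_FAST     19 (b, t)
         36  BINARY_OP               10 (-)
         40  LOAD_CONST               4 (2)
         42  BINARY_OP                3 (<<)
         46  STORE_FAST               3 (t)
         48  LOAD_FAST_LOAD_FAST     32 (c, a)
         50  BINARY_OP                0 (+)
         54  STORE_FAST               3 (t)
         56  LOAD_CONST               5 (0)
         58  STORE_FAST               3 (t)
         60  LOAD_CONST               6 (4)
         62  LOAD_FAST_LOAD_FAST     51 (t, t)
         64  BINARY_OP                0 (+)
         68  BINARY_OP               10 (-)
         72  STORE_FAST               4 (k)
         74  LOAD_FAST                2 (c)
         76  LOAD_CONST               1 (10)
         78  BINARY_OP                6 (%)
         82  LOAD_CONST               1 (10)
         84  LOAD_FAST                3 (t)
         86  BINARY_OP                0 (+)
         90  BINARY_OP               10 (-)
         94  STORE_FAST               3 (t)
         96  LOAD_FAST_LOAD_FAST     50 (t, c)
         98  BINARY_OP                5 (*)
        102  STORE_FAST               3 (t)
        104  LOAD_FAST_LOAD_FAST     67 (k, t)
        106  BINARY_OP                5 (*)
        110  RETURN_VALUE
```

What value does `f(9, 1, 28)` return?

-224

LOAD_CONST → push 10. Stack: [10]
LOAD_FAST c → push 28. Stack: [10, 28]
BINARY_OP - → 10 - 28 = -18. Stack: [-18]
STORE_FAST t → t=-18. Stack: []
LOAD_CONST → push 12. Stack: [12]
LOAD_FAST t → push -18. Stack: [12, -18]
BINARY_OP % → 12 % -18 = -6. Stack: [-6]
LOAD_FAST c → push 28. Stack: [-6, 28]
LOAD_CONST → push 6. Stack: [-6, 28, 6]
BINARY_OP ^ → 28 ^ 6 = 26. Stack: [-6, 26]
BINARY_OP | → -6 | 26 = -6. Stack: [-6]
STORE_FAST t → t=-6. Stack: []
LOAD_FAST_LOAD_FAST b,t → push 1,-6. Stack: [1, -6]
BINARY_OP - → 1 - -6 = 7. Stack: [7]
LOAD_CONST → push 2. Stack: [7, 2]
BINARY_OP << → 7 << 2 = 28. Stack: [28]
STORE_FAST t → t=28. Stack: []
LOAD_FAST_LOAD_FAST c,a → push 28,9. Stack: [28, 9]
BINARY_OP + → 28 + 9 = 37. Stack: [37]
STORE_FAST t → t=37. Stack: []
LOAD_CONST → push 0. Stack: [0]
STORE_FAST t → t=0. Stack: []
LOAD_CONST → push 4. Stack: [4]
LOAD_FAST_LOAD_FAST t,t → push 0,0. Stack: [4, 0, 0]
BINARY_OP + → 0 + 0 = 0. Stack: [4, 0]
BINARY_OP - → 4 - 0 = 4. Stack: [4]
STORE_FAST k → k=4. Stack: []
LOAD_FAST c → push 28. Stack: [28]
LOAD_CONST → push 10. Stack: [28, 10]
BINARY_OP % → 28 % 10 = 8. Stack: [8]
LOAD_CONST → push 10. Stack: [8, 10]
LOAD_FAST t → push 0. Stack: [8, 10, 0]
BINARY_OP + → 10 + 0 = 10. Stack: [8, 10]
BINARY_OP - → 8 - 10 = -2. Stack: [-2]
STORE_FAST t → t=-2. Stack: []
LOAD_FAST_LOAD_FAST t,c → push -2,28. Stack: [-2, 28]
BINARY_OP * → -2 * 28 = -56. Stack: [-56]
STORE_FAST t → t=-56. Stack: []
LOAD_FAST_LOAD_FAST k,t → push 4,-56. Stack: [4, -56]
BINARY_OP * → 4 * -56 = -224. Stack: [-224]
RETURN_VALUE → return -224.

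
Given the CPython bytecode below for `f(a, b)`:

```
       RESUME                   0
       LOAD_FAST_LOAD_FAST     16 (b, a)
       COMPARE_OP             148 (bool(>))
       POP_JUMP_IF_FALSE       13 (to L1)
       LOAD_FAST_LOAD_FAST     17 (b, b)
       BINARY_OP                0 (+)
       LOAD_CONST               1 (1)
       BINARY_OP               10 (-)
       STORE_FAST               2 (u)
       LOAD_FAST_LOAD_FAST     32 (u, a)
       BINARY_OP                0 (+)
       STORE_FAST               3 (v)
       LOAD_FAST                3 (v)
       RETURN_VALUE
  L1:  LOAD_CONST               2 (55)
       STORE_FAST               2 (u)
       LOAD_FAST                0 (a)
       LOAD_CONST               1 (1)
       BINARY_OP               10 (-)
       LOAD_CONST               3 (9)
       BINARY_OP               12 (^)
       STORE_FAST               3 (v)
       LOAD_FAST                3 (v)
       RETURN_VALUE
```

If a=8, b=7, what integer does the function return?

LOAD_FAST_LOAD_FAST b,a → push 7,8. Stack: [7, 8]
COMPARE_OP bool(>) → 7 vs 8 = False. Stack: [False]
POP_JUMP_IF_FALSE → pop False; jump. Stack: []
LOAD_CONST → push 55. Stack: [55]
STORE_FAST u → u=55. Stack: []
LOAD_FAST a → push 8. Stack: [8]
LOAD_CONST → push 1. Stack: [8, 1]
BINARY_OP - → 8 - 1 = 7. Stack: [7]
LOAD_CONST → push 9. Stack: [7, 9]
BINARY_OP ^ → 7 ^ 9 = 14. Stack: [14]
STORE_FAST v → v=14. Stack: []
LOAD_FAST v → push 14. Stack: [14]
RETURN_VALUE → return 14.

14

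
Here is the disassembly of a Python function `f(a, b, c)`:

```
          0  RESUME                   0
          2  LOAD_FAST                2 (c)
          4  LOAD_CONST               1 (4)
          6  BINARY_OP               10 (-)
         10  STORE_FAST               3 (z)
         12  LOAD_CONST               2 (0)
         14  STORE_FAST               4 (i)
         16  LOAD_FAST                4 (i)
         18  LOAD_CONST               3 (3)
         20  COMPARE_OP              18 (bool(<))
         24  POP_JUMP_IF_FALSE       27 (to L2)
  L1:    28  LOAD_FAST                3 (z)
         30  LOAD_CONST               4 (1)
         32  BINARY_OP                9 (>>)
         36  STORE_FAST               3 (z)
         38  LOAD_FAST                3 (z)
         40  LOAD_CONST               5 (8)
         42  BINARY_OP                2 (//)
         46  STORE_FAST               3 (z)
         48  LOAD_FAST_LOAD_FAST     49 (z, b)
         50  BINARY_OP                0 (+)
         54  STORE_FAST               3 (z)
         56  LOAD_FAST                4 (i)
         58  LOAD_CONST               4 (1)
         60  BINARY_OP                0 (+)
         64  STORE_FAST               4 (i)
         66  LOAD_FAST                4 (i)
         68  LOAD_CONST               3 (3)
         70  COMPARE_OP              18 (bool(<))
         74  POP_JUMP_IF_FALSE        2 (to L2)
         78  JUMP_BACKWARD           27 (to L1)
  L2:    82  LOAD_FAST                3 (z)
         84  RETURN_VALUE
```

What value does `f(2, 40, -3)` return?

LOAD_FAST c → push -3
LOAD_CONST → push 4
BINARY_OP - → -3 - 4 = -7
STORE_FAST z → z=-7
LOAD_CONST → push 0
STORE_FAST i → i=0
LOAD_FAST i → push 0
LOAD_CONST → push 3
COMPARE_OP bool(<) → 0 vs 3 = True
POP_JUMP_IF_FALSE → pop True; no jump
LOAD_FAST z → push -7
LOAD_CONST → push 1
BINARY_OP >> → -7 >> 1 = -4
STORE_FAST z → z=-4
LOAD_FAST z → push -4
LOAD_CONST → push 8
BINARY_OP // → -4 // 8 = -1
STORE_FAST z → z=-1
LOAD_FAST_LOAD_FAST z,b → push -1,40
BINARY_OP + → -1 + 40 = 39
STORE_FAST z → z=39
LOAD_FAST i → push 0
LOAD_CONST → push 1
BINARY_OP + → 0 + 1 = 1
STORE_FAST i → i=1
LOAD_FAST i → push 1
LOAD_CONST → push 3
COMPARE_OP bool(<) → 1 vs 3 = True
POP_JUMP_IF_FALSE → pop True; no jump
LOAD_FAST z → push 39
LOAD_CONST → push 1
BINARY_OP >> → 39 >> 1 = 19
STORE_FAST z → z=19
LOAD_FAST z → push 19
LOAD_CONST → push 8
BINARY_OP // → 19 // 8 = 2
STORE_FAST z → z=2
LOAD_FAST_LOAD_FAST z,b → push 2,40
BINARY_OP + → 2 + 40 = 42
STORE_FAST z → z=42
LOAD_FAST i → push 1
LOAD_CONST → push 1
BINARY_OP + → 1 + 1 = 2
STORE_FAST i → i=2
LOAD_FAST i → push 2
LOAD_CONST → push 3
COMPARE_OP bool(<) → 2 vs 3 = True
POP_JUMP_IF_FALSE → pop True; no jump
LOAD_FAST z → push 42
LOAD_CONST → push 1
BINARY_OP >> → 42 >> 1 = 21
STORE_FAST z → z=21
LOAD_FAST z → push 21
LOAD_CONST → push 8
BINARY_OP // → 21 // 8 = 2
STORE_FAST z → z=2
LOAD_FAST_LOAD_FAST z,b → push 2,40
BINARY_OP + → 2 + 40 = 42
STORE_FAST z → z=42
LOAD_FAST i → push 2
LOAD_CONST → push 1
BINARY_OP + → 2 + 1 = 3
STORE_FAST i → i=3
LOAD_FAST i → push 3
LOAD_CONST → push 3
COMPARE_OP bool(<) → 3 vs 3 = False
POP_JUMP_IF_FALSE → pop False; jump
LOAD_FAST z → push 42
RETURN_VALUE → return 42.

42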